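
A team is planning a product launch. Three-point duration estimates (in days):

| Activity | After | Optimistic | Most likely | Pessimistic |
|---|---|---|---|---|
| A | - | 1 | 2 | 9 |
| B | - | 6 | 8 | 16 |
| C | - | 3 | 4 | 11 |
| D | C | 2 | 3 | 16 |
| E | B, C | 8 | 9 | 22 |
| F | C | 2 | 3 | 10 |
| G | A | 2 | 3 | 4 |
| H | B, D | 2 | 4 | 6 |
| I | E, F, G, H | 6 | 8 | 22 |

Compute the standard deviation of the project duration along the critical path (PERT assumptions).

3.92 days

te_A = (1 + 4·2 + 9)/6 = 18/6 = 3; σ²_A = ((9−1)/6)² = 1.778
te_B = (6 + 4·8 + 16)/6 = 54/6 = 9; σ²_B = ((16−6)/6)² = 2.778
te_C = (3 + 4·4 + 11)/6 = 30/6 = 5; σ²_C = ((11−3)/6)² = 1.778
te_D = (2 + 4·3 + 16)/6 = 30/6 = 5; σ²_D = ((16−2)/6)² = 5.444
te_E = (8 + 4·9 + 22)/6 = 66/6 = 11; σ²_E = ((22−8)/6)² = 5.444
te_F = (2 + 4·3 + 10)/6 = 24/6 = 4; σ²_F = ((10−2)/6)² = 1.778
te_G = (2 + 4·3 + 4)/6 = 18/6 = 3; σ²_G = ((4−2)/6)² = 0.111
te_H = (2 + 4·4 + 6)/6 = 24/6 = 4; σ²_H = ((6−2)/6)² = 0.444
te_I = (6 + 4·8 + 22)/6 = 60/6 = 10; σ²_I = ((22−6)/6)² = 7.111

Forward pass:
ES_A = 0; EF_A = 3
ES_B = 0; EF_B = 9
ES_C = 0; EF_C = 5
ES_D = 5; EF_D = 5+5 = 10
ES_E = max(EF_B=9, EF_C=5) = 9; EF_E = 9+11 = 20
ES_F = 5; EF_F = 5+4 = 9
ES_G = 3; EF_G = 3+3 = 6
ES_H = max(EF_B=9, EF_D=10) = 10; EF_H = 10+4 = 14
ES_I = max(EF_E=20, EF_F=9, EF_G=6, EF_H=14) = 20; EF_I = 20+10 = 30
Expected project duration μ = 30 days. Critical path: B → E → I.

Variance along critical path = 2.778 + 5.444 + 7.111 = 15.333
σ = √15.333 = 3.916 days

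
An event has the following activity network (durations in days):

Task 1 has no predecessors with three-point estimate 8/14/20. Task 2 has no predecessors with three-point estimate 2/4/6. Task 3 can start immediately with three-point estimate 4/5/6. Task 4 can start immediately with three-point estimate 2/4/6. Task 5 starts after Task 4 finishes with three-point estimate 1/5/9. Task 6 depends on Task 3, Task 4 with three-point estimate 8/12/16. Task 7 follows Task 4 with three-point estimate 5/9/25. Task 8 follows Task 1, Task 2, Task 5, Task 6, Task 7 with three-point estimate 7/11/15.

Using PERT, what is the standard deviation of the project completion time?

te_Task 1 = (8 + 4·14 + 20)/6 = 84/6 = 14; σ²_Task 1 = ((20−8)/6)² = 4.000
te_Task 2 = (2 + 4·4 + 6)/6 = 24/6 = 4; σ²_Task 2 = ((6−2)/6)² = 0.444
te_Task 3 = (4 + 4·5 + 6)/6 = 30/6 = 5; σ²_Task 3 = ((6−4)/6)² = 0.111
te_Task 4 = (2 + 4·4 + 6)/6 = 24/6 = 4; σ²_Task 4 = ((6−2)/6)² = 0.444
te_Task 5 = (1 + 4·5 + 9)/6 = 30/6 = 5; σ²_Task 5 = ((9−1)/6)² = 1.778
te_Task 6 = (8 + 4·12 + 16)/6 = 72/6 = 12; σ²_Task 6 = ((16−8)/6)² = 1.778
te_Task 7 = (5 + 4·9 + 25)/6 = 66/6 = 11; σ²_Task 7 = ((25−5)/6)² = 11.111
te_Task 8 = (7 + 4·11 + 15)/6 = 66/6 = 11; σ²_Task 8 = ((15−7)/6)² = 1.778

Forward pass:
ES_Task 1 = 0; EF_Task 1 = 14
ES_Task 2 = 0; EF_Task 2 = 4
ES_Task 3 = 0; EF_Task 3 = 5
ES_Task 4 = 0; EF_Task 4 = 4
ES_Task 5 = 4; EF_Task 5 = 4+5 = 9
ES_Task 6 = max(EF_Task 3=5, EF_Task 4=4) = 5; EF_Task 6 = 5+12 = 17
ES_Task 7 = 4; EF_Task 7 = 4+11 = 15
ES_Task 8 = max(EF_Task 1=14, EF_Task 2=4, EF_Task 5=9, EF_Task 6=17, EF_Task 7=15) = 17; EF_Task 8 = 17+11 = 28
Expected project duration μ = 28 days. Critical path: Task 3 → Task 6 → Task 8.

Variance along critical path = 0.111 + 1.778 + 1.778 = 3.667
σ = √3.667 = 1.915 days

1.91 days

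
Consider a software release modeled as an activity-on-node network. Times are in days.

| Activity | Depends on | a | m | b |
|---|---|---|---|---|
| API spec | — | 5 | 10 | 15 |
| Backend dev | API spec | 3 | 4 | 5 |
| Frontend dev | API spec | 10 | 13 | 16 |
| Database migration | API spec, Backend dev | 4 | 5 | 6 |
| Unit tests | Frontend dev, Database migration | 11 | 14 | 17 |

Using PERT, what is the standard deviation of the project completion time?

te_API spec = (5 + 4·10 + 15)/6 = 60/6 = 10; σ²_API spec = ((15−5)/6)² = 2.778
te_Backend dev = (3 + 4·4 + 5)/6 = 24/6 = 4; σ²_Backend dev = ((5−3)/6)² = 0.111
te_Frontend dev = (10 + 4·13 + 16)/6 = 78/6 = 13; σ²_Frontend dev = ((16−10)/6)² = 1.000
te_Database migration = (4 + 4·5 + 6)/6 = 30/6 = 5; σ²_Database migration = ((6−4)/6)² = 0.111
te_Unit tests = (11 + 4·14 + 17)/6 = 84/6 = 14; σ²_Unit tests = ((17−11)/6)² = 1.000

Forward pass:
ES_API spec = 0; EF_API spec = 10
ES_Backend dev = 10; EF_Backend dev = 10+4 = 14
ES_Frontend dev = 10; EF_Frontend dev = 10+13 = 23
ES_Database migration = max(EF_API spec=10, EF_Backend dev=14) = 14; EF_Database migration = 14+5 = 19
ES_Unit tests = max(EF_Frontend dev=23, EF_Database migration=19) = 23; EF_Unit tests = 23+14 = 37
Expected project duration μ = 37 days. Critical path: API spec → Frontend dev → Unit tests.

Variance along critical path = 2.778 + 1.000 + 1.000 = 4.778
σ = √4.778 = 2.186 days

2.19 days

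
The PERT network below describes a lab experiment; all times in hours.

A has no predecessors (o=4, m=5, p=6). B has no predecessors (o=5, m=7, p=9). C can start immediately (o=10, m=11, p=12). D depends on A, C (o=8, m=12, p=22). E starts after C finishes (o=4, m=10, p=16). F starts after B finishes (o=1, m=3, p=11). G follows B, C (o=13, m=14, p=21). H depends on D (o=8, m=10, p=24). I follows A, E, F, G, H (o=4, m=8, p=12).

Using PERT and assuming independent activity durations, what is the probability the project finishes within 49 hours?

0.906

te_A = (4 + 4·5 + 6)/6 = 30/6 = 5; σ²_A = ((6−4)/6)² = 0.111
te_B = (5 + 4·7 + 9)/6 = 42/6 = 7; σ²_B = ((9−5)/6)² = 0.444
te_C = (10 + 4·11 + 12)/6 = 66/6 = 11; σ²_C = ((12−10)/6)² = 0.111
te_D = (8 + 4·12 + 22)/6 = 78/6 = 13; σ²_D = ((22−8)/6)² = 5.444
te_E = (4 + 4·10 + 16)/6 = 60/6 = 10; σ²_E = ((16−4)/6)² = 4.000
te_F = (1 + 4·3 + 11)/6 = 24/6 = 4; σ²_F = ((11−1)/6)² = 2.778
te_G = (13 + 4·14 + 21)/6 = 90/6 = 15; σ²_G = ((21−13)/6)² = 1.778
te_H = (8 + 4·10 + 24)/6 = 72/6 = 12; σ²_H = ((24−8)/6)² = 7.111
te_I = (4 + 4·8 + 12)/6 = 48/6 = 8; σ²_I = ((12−4)/6)² = 1.778

Forward pass:
ES_A = 0; EF_A = 5
ES_B = 0; EF_B = 7
ES_C = 0; EF_C = 11
ES_D = max(EF_A=5, EF_C=11) = 11; EF_D = 11+13 = 24
ES_E = 11; EF_E = 11+10 = 21
ES_F = 7; EF_F = 7+4 = 11
ES_G = max(EF_B=7, EF_C=11) = 11; EF_G = 11+15 = 26
ES_H = 24; EF_H = 24+12 = 36
ES_I = max(EF_A=5, EF_E=21, EF_F=11, EF_G=26, EF_H=36) = 36; EF_I = 36+8 = 44
Expected project duration μ = 44 hours. Critical path: C → D → H → I.

Variance along critical path = 0.111 + 5.444 + 7.111 + 1.778 = 14.444; σ = √14.444 = 3.801 hours.
Z = (49 − 44) / 3.801 = 1.316
P(T ≤ 49) = Φ(1.316) ≈ 0.906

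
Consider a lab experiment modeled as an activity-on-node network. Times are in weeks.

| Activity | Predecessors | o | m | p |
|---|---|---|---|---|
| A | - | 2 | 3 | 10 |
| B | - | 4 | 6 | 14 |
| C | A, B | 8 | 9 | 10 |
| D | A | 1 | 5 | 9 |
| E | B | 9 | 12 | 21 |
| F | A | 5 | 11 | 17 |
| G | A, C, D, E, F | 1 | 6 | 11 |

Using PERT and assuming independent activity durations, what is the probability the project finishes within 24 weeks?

te_A = (2 + 4·3 + 10)/6 = 24/6 = 4; σ²_A = ((10−2)/6)² = 1.778
te_B = (4 + 4·6 + 14)/6 = 42/6 = 7; σ²_B = ((14−4)/6)² = 2.778
te_C = (8 + 4·9 + 10)/6 = 54/6 = 9; σ²_C = ((10−8)/6)² = 0.111
te_D = (1 + 4·5 + 9)/6 = 30/6 = 5; σ²_D = ((9−1)/6)² = 1.778
te_E = (9 + 4·12 + 21)/6 = 78/6 = 13; σ²_E = ((21−9)/6)² = 4.000
te_F = (5 + 4·11 + 17)/6 = 66/6 = 11; σ²_F = ((17−5)/6)² = 4.000
te_G = (1 + 4·6 + 11)/6 = 36/6 = 6; σ²_G = ((11−1)/6)² = 2.778

Forward pass:
ES_A = 0; EF_A = 4
ES_B = 0; EF_B = 7
ES_C = max(EF_A=4, EF_B=7) = 7; EF_C = 7+9 = 16
ES_D = 4; EF_D = 4+5 = 9
ES_E = 7; EF_E = 7+13 = 20
ES_F = 4; EF_F = 4+11 = 15
ES_G = max(EF_A=4, EF_C=16, EF_D=9, EF_E=20, EF_F=15) = 20; EF_G = 20+6 = 26
Expected project duration μ = 26 weeks. Critical path: B → E → G.

Variance along critical path = 2.778 + 4.000 + 2.778 = 9.556; σ = √9.556 = 3.091 weeks.
Z = (24 − 26) / 3.091 = -0.647
P(T ≤ 24) = Φ(-0.647) ≈ 0.259

0.259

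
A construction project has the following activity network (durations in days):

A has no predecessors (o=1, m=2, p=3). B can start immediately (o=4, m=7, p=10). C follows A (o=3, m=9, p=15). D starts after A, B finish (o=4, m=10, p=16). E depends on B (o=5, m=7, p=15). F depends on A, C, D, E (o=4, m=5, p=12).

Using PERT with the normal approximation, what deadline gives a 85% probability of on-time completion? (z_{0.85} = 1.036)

te_A = (1 + 4·2 + 3)/6 = 12/6 = 2; σ²_A = ((3−1)/6)² = 0.111
te_B = (4 + 4·7 + 10)/6 = 42/6 = 7; σ²_B = ((10−4)/6)² = 1.000
te_C = (3 + 4·9 + 15)/6 = 54/6 = 9; σ²_C = ((15−3)/6)² = 4.000
te_D = (4 + 4·10 + 16)/6 = 60/6 = 10; σ²_D = ((16−4)/6)² = 4.000
te_E = (5 + 4·7 + 15)/6 = 48/6 = 8; σ²_E = ((15−5)/6)² = 2.778
te_F = (4 + 4·5 + 12)/6 = 36/6 = 6; σ²_F = ((12−4)/6)² = 1.778

Forward pass:
ES_A = 0; EF_A = 2
ES_B = 0; EF_B = 7
ES_C = 2; EF_C = 2+9 = 11
ES_D = max(EF_A=2, EF_B=7) = 7; EF_D = 7+10 = 17
ES_E = 7; EF_E = 7+8 = 15
ES_F = max(EF_A=2, EF_C=11, EF_D=17, EF_E=15) = 17; EF_F = 17+6 = 23
Expected project duration μ = 23 days. Critical path: B → D → F.

Variance along critical path = 1.000 + 4.000 + 1.778 = 6.778; σ = 2.603 days.
D = μ + z·σ = 23 + 1.036·2.603 = 25.7 days

25.7 days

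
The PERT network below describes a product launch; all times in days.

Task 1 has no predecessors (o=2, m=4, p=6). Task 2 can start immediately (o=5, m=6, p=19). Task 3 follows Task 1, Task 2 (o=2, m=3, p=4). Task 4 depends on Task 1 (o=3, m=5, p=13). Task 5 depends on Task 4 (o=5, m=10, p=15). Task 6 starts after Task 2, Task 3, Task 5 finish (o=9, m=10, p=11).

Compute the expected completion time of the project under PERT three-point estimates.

te_Task 1 = (2 + 4·4 + 6)/6 = 24/6 = 4
te_Task 2 = (5 + 4·6 + 19)/6 = 48/6 = 8
te_Task 3 = (2 + 4·3 + 4)/6 = 18/6 = 3
te_Task 4 = (3 + 4·5 + 13)/6 = 36/6 = 6
te_Task 5 = (5 + 4·10 + 15)/6 = 60/6 = 10
te_Task 6 = (9 + 4·10 + 11)/6 = 60/6 = 10

Forward pass:
ES_Task 1 = 0; EF_Task 1 = 4
ES_Task 2 = 0; EF_Task 2 = 8
ES_Task 3 = max(EF_Task 1=4, EF_Task 2=8) = 8; EF_Task 3 = 8+3 = 11
ES_Task 4 = 4; EF_Task 4 = 4+6 = 10
ES_Task 5 = 10; EF_Task 5 = 10+10 = 20
ES_Task 6 = max(EF_Task 2=8, EF_Task 3=11, EF_Task 5=20) = 20; EF_Task 6 = 20+10 = 30
Expected project duration μ = 30 days. Critical path: Task 1 → Task 4 → Task 5 → Task 6.

30 days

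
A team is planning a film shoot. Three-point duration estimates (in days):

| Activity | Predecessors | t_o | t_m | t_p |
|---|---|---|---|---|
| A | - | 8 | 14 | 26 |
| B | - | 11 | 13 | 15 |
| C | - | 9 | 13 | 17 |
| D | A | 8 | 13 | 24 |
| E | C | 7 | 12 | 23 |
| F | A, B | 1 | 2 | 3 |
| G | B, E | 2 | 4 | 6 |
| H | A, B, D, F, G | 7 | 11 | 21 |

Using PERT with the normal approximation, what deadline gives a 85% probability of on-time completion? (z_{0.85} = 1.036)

te_A = (8 + 4·14 + 26)/6 = 90/6 = 15; σ²_A = ((26−8)/6)² = 9.000
te_B = (11 + 4·13 + 15)/6 = 78/6 = 13; σ²_B = ((15−11)/6)² = 0.444
te_C = (9 + 4·13 + 17)/6 = 78/6 = 13; σ²_C = ((17−9)/6)² = 1.778
te_D = (8 + 4·13 + 24)/6 = 84/6 = 14; σ²_D = ((24−8)/6)² = 7.111
te_E = (7 + 4·12 + 23)/6 = 78/6 = 13; σ²_E = ((23−7)/6)² = 7.111
te_F = (1 + 4·2 + 3)/6 = 12/6 = 2; σ²_F = ((3−1)/6)² = 0.111
te_G = (2 + 4·4 + 6)/6 = 24/6 = 4; σ²_G = ((6−2)/6)² = 0.444
te_H = (7 + 4·11 + 21)/6 = 72/6 = 12; σ²_H = ((21−7)/6)² = 5.444

Forward pass:
ES_A = 0; EF_A = 15
ES_B = 0; EF_B = 13
ES_C = 0; EF_C = 13
ES_D = 15; EF_D = 15+14 = 29
ES_E = 13; EF_E = 13+13 = 26
ES_F = max(EF_A=15, EF_B=13) = 15; EF_F = 15+2 = 17
ES_G = max(EF_B=13, EF_E=26) = 26; EF_G = 26+4 = 30
ES_H = max(EF_A=15, EF_B=13, EF_D=29, EF_F=17, EF_G=30) = 30; EF_H = 30+12 = 42
Expected project duration μ = 42 days. Critical path: C → E → G → H.

Variance along critical path = 1.778 + 7.111 + 0.444 + 5.444 = 14.778; σ = 3.844 days.
D = μ + z·σ = 42 + 1.036·3.844 = 46.0 days

46.0 days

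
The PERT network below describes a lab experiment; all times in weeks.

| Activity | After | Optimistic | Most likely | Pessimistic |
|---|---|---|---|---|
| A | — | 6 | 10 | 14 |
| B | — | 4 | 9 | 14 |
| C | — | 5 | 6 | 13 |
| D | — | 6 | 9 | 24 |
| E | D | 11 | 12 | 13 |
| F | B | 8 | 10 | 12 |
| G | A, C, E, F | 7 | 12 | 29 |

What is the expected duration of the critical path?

37 weeks

te_A = (6 + 4·10 + 14)/6 = 60/6 = 10
te_B = (4 + 4·9 + 14)/6 = 54/6 = 9
te_C = (5 + 4·6 + 13)/6 = 42/6 = 7
te_D = (6 + 4·9 + 24)/6 = 66/6 = 11
te_E = (11 + 4·12 + 13)/6 = 72/6 = 12
te_F = (8 + 4·10 + 12)/6 = 60/6 = 10
te_G = (7 + 4·12 + 29)/6 = 84/6 = 14

Forward pass:
ES_A = 0; EF_A = 10
ES_B = 0; EF_B = 9
ES_C = 0; EF_C = 7
ES_D = 0; EF_D = 11
ES_E = 11; EF_E = 11+12 = 23
ES_F = 9; EF_F = 9+10 = 19
ES_G = max(EF_A=10, EF_C=7, EF_E=23, EF_F=19) = 23; EF_G = 23+14 = 37
Expected project duration μ = 37 weeks. Critical path: D → E → G.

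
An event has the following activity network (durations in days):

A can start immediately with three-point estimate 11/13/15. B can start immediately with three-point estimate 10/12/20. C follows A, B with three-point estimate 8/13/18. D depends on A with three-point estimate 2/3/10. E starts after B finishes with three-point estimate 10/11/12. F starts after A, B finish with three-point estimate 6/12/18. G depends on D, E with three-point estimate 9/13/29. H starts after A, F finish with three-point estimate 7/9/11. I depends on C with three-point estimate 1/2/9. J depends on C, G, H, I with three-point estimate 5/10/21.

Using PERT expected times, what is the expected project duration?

te_A = (11 + 4·13 + 15)/6 = 78/6 = 13
te_B = (10 + 4·12 + 20)/6 = 78/6 = 13
te_C = (8 + 4·13 + 18)/6 = 78/6 = 13
te_D = (2 + 4·3 + 10)/6 = 24/6 = 4
te_E = (10 + 4·11 + 12)/6 = 66/6 = 11
te_F = (6 + 4·12 + 18)/6 = 72/6 = 12
te_G = (9 + 4·13 + 29)/6 = 90/6 = 15
te_H = (7 + 4·9 + 11)/6 = 54/6 = 9
te_I = (1 + 4·2 + 9)/6 = 18/6 = 3
te_J = (5 + 4·10 + 21)/6 = 66/6 = 11

Forward pass:
ES_A = 0; EF_A = 13
ES_B = 0; EF_B = 13
ES_C = max(EF_A=13, EF_B=13) = 13; EF_C = 13+13 = 26
ES_D = 13; EF_D = 13+4 = 17
ES_E = 13; EF_E = 13+11 = 24
ES_F = max(EF_A=13, EF_B=13) = 13; EF_F = 13+12 = 25
ES_G = max(EF_D=17, EF_E=24) = 24; EF_G = 24+15 = 39
ES_H = max(EF_A=13, EF_F=25) = 25; EF_H = 25+9 = 34
ES_I = 26; EF_I = 26+3 = 29
ES_J = max(EF_C=26, EF_G=39, EF_H=34, EF_I=29) = 39; EF_J = 39+11 = 50
Expected project duration μ = 50 days. Critical path: B → E → G → J.

50 days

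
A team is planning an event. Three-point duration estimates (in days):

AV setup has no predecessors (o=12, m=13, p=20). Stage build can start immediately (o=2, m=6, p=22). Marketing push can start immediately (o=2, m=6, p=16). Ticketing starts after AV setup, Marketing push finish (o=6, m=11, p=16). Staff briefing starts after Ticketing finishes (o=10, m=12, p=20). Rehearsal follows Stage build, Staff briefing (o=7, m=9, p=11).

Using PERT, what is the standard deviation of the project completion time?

te_AV setup = (12 + 4·13 + 20)/6 = 84/6 = 14; σ²_AV setup = ((20−12)/6)² = 1.778
te_Stage build = (2 + 4·6 + 22)/6 = 48/6 = 8; σ²_Stage build = ((22−2)/6)² = 11.111
te_Marketing push = (2 + 4·6 + 16)/6 = 42/6 = 7; σ²_Marketing push = ((16−2)/6)² = 5.444
te_Ticketing = (6 + 4·11 + 16)/6 = 66/6 = 11; σ²_Ticketing = ((16−6)/6)² = 2.778
te_Staff briefing = (10 + 4·12 + 20)/6 = 78/6 = 13; σ²_Staff briefing = ((20−10)/6)² = 2.778
te_Rehearsal = (7 + 4·9 + 11)/6 = 54/6 = 9; σ²_Rehearsal = ((11−7)/6)² = 0.444

Forward pass:
ES_AV setup = 0; EF_AV setup = 14
ES_Stage build = 0; EF_Stage build = 8
ES_Marketing push = 0; EF_Marketing push = 7
ES_Ticketing = max(EF_AV setup=14, EF_Marketing push=7) = 14; EF_Ticketing = 14+11 = 25
ES_Staff briefing = 25; EF_Staff briefing = 25+13 = 38
ES_Rehearsal = max(EF_Stage build=8, EF_Staff briefing=38) = 38; EF_Rehearsal = 38+9 = 47
Expected project duration μ = 47 days. Critical path: AV setup → Ticketing → Staff briefing → Rehearsal.

Variance along critical path = 1.778 + 2.778 + 2.778 + 0.444 = 7.778
σ = √7.778 = 2.789 days

2.79 days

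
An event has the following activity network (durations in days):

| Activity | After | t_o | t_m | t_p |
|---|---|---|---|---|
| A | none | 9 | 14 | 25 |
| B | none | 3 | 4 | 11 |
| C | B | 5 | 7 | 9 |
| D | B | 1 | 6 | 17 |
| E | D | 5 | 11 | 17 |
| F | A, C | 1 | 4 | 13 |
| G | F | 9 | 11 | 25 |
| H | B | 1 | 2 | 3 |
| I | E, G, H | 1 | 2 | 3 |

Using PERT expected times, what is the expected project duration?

35 days

te_A = (9 + 4·14 + 25)/6 = 90/6 = 15
te_B = (3 + 4·4 + 11)/6 = 30/6 = 5
te_C = (5 + 4·7 + 9)/6 = 42/6 = 7
te_D = (1 + 4·6 + 17)/6 = 42/6 = 7
te_E = (5 + 4·11 + 17)/6 = 66/6 = 11
te_F = (1 + 4·4 + 13)/6 = 30/6 = 5
te_G = (9 + 4·11 + 25)/6 = 78/6 = 13
te_H = (1 + 4·2 + 3)/6 = 12/6 = 2
te_I = (1 + 4·2 + 3)/6 = 12/6 = 2

Forward pass:
ES_A = 0; EF_A = 15
ES_B = 0; EF_B = 5
ES_C = 5; EF_C = 5+7 = 12
ES_D = 5; EF_D = 5+7 = 12
ES_E = 12; EF_E = 12+11 = 23
ES_F = max(EF_A=15, EF_C=12) = 15; EF_F = 15+5 = 20
ES_G = 20; EF_G = 20+13 = 33
ES_H = 5; EF_H = 5+2 = 7
ES_I = max(EF_E=23, EF_G=33, EF_H=7) = 33; EF_I = 33+2 = 35
Expected project duration μ = 35 days. Critical path: A → F → G → I.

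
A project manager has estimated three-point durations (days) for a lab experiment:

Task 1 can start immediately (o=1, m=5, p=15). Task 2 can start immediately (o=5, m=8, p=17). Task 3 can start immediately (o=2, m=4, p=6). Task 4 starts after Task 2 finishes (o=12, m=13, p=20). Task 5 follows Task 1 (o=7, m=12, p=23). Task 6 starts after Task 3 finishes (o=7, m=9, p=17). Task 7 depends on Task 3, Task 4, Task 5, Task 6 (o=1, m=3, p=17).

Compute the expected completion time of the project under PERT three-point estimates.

28 days

te_Task 1 = (1 + 4·5 + 15)/6 = 36/6 = 6
te_Task 2 = (5 + 4·8 + 17)/6 = 54/6 = 9
te_Task 3 = (2 + 4·4 + 6)/6 = 24/6 = 4
te_Task 4 = (12 + 4·13 + 20)/6 = 84/6 = 14
te_Task 5 = (7 + 4·12 + 23)/6 = 78/6 = 13
te_Task 6 = (7 + 4·9 + 17)/6 = 60/6 = 10
te_Task 7 = (1 + 4·3 + 17)/6 = 30/6 = 5

Forward pass:
ES_Task 1 = 0; EF_Task 1 = 6
ES_Task 2 = 0; EF_Task 2 = 9
ES_Task 3 = 0; EF_Task 3 = 4
ES_Task 4 = 9; EF_Task 4 = 9+14 = 23
ES_Task 5 = 6; EF_Task 5 = 6+13 = 19
ES_Task 6 = 4; EF_Task 6 = 4+10 = 14
ES_Task 7 = max(EF_Task 3=4, EF_Task 4=23, EF_Task 5=19, EF_Task 6=14) = 23; EF_Task 7 = 23+5 = 28
Expected project duration μ = 28 days. Critical path: Task 2 → Task 4 → Task 7.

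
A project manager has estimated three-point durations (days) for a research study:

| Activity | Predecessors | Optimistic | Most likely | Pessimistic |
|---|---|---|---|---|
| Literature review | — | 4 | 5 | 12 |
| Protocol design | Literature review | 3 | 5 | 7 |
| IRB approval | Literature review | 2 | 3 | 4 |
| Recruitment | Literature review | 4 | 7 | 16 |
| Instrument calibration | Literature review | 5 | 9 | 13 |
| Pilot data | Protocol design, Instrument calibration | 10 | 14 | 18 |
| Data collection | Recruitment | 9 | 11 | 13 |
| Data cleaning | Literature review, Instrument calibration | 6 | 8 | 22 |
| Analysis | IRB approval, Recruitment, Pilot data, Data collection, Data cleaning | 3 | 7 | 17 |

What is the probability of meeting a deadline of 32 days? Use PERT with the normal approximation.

te_Literature review = (4 + 4·5 + 12)/6 = 36/6 = 6; σ²_Literature review = ((12−4)/6)² = 1.778
te_Protocol design = (3 + 4·5 + 7)/6 = 30/6 = 5; σ²_Protocol design = ((7−3)/6)² = 0.444
te_IRB approval = (2 + 4·3 + 4)/6 = 18/6 = 3; σ²_IRB approval = ((4−2)/6)² = 0.111
te_Recruitment = (4 + 4·7 + 16)/6 = 48/6 = 8; σ²_Recruitment = ((16−4)/6)² = 4.000
te_Instrument calibration = (5 + 4·9 + 13)/6 = 54/6 = 9; σ²_Instrument calibration = ((13−5)/6)² = 1.778
te_Pilot data = (10 + 4·14 + 18)/6 = 84/6 = 14; σ²_Pilot data = ((18−10)/6)² = 1.778
te_Data collection = (9 + 4·11 + 13)/6 = 66/6 = 11; σ²_Data collection = ((13−9)/6)² = 0.444
te_Data cleaning = (6 + 4·8 + 22)/6 = 60/6 = 10; σ²_Data cleaning = ((22−6)/6)² = 7.111
te_Analysis = (3 + 4·7 + 17)/6 = 48/6 = 8; σ²_Analysis = ((17−3)/6)² = 5.444

Forward pass:
ES_Literature review = 0; EF_Literature review = 6
ES_Protocol design = 6; EF_Protocol design = 6+5 = 11
ES_IRB approval = 6; EF_IRB approval = 6+3 = 9
ES_Recruitment = 6; EF_Recruitment = 6+8 = 14
ES_Instrument calibration = 6; EF_Instrument calibration = 6+9 = 15
ES_Pilot data = max(EF_Protocol design=11, EF_Instrument calibration=15) = 15; EF_Pilot data = 15+14 = 29
ES_Data collection = 14; EF_Data collection = 14+11 = 25
ES_Data cleaning = max(EF_Literature review=6, EF_Instrument calibration=15) = 15; EF_Data cleaning = 15+10 = 25
ES_Analysis = max(EF_IRB approval=9, EF_Recruitment=14, EF_Pilot data=29, EF_Data collection=25, EF_Data cleaning=25) = 29; EF_Analysis = 29+8 = 37
Expected project duration μ = 37 days. Critical path: Literature review → Instrument calibration → Pilot data → Analysis.

Variance along critical path = 1.778 + 1.778 + 1.778 + 5.444 = 10.778; σ = √10.778 = 3.283 days.
Z = (32 − 37) / 3.283 = -1.523
P(T ≤ 32) = Φ(-1.523) ≈ 0.064

0.064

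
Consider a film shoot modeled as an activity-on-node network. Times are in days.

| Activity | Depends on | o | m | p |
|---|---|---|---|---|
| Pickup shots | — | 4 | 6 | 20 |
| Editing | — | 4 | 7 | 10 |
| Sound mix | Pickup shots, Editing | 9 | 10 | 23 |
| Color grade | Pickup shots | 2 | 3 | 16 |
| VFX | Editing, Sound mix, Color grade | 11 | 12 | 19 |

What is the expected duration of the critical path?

te_Pickup shots = (4 + 4·6 + 20)/6 = 48/6 = 8
te_Editing = (4 + 4·7 + 10)/6 = 42/6 = 7
te_Sound mix = (9 + 4·10 + 23)/6 = 72/6 = 12
te_Color grade = (2 + 4·3 + 16)/6 = 30/6 = 5
te_VFX = (11 + 4·12 + 19)/6 = 78/6 = 13

Forward pass:
ES_Pickup shots = 0; EF_Pickup shots = 8
ES_Editing = 0; EF_Editing = 7
ES_Sound mix = max(EF_Pickup shots=8, EF_Editing=7) = 8; EF_Sound mix = 8+12 = 20
ES_Color grade = 8; EF_Color grade = 8+5 = 13
ES_VFX = max(EF_Editing=7, EF_Sound mix=20, EF_Color grade=13) = 20; EF_VFX = 20+13 = 33
Expected project duration μ = 33 days. Critical path: Pickup shots → Sound mix → VFX.

33 days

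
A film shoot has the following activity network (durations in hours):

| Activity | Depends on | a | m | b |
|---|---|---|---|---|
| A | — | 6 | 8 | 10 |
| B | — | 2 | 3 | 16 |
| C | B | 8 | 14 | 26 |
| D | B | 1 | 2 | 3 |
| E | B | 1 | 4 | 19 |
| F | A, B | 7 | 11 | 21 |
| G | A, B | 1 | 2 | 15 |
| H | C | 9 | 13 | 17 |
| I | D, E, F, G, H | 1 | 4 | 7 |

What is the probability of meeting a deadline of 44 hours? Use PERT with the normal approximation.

0.954

te_A = (6 + 4·8 + 10)/6 = 48/6 = 8; σ²_A = ((10−6)/6)² = 0.444
te_B = (2 + 4·3 + 16)/6 = 30/6 = 5; σ²_B = ((16−2)/6)² = 5.444
te_C = (8 + 4·14 + 26)/6 = 90/6 = 15; σ²_C = ((26−8)/6)² = 9.000
te_D = (1 + 4·2 + 3)/6 = 12/6 = 2; σ²_D = ((3−1)/6)² = 0.111
te_E = (1 + 4·4 + 19)/6 = 36/6 = 6; σ²_E = ((19−1)/6)² = 9.000
te_F = (7 + 4·11 + 21)/6 = 72/6 = 12; σ²_F = ((21−7)/6)² = 5.444
te_G = (1 + 4·2 + 15)/6 = 24/6 = 4; σ²_G = ((15−1)/6)² = 5.444
te_H = (9 + 4·13 + 17)/6 = 78/6 = 13; σ²_H = ((17−9)/6)² = 1.778
te_I = (1 + 4·4 + 7)/6 = 24/6 = 4; σ²_I = ((7−1)/6)² = 1.000

Forward pass:
ES_A = 0; EF_A = 8
ES_B = 0; EF_B = 5
ES_C = 5; EF_C = 5+15 = 20
ES_D = 5; EF_D = 5+2 = 7
ES_E = 5; EF_E = 5+6 = 11
ES_F = max(EF_A=8, EF_B=5) = 8; EF_F = 8+12 = 20
ES_G = max(EF_A=8, EF_B=5) = 8; EF_G = 8+4 = 12
ES_H = 20; EF_H = 20+13 = 33
ES_I = max(EF_D=7, EF_E=11, EF_F=20, EF_G=12, EF_H=33) = 33; EF_I = 33+4 = 37
Expected project duration μ = 37 hours. Critical path: B → C → H → I.

Variance along critical path = 5.444 + 9.000 + 1.778 + 1.000 = 17.222; σ = √17.222 = 4.150 hours.
Z = (44 − 37) / 4.150 = 1.687
P(T ≤ 44) = Φ(1.687) ≈ 0.954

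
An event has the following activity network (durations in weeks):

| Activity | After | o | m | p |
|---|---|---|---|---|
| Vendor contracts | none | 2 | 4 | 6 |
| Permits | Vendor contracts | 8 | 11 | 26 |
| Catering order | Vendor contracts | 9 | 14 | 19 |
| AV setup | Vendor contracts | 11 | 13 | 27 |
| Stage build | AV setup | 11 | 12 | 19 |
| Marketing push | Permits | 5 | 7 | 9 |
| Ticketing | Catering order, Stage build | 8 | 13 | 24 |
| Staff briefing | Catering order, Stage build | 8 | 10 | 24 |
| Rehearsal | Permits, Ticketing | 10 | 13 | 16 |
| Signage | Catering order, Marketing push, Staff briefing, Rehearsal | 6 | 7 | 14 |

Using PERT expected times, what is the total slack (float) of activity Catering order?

14 weeks

te_Vendor contracts = (2 + 4·4 + 6)/6 = 24/6 = 4
te_Permits = (8 + 4·11 + 26)/6 = 78/6 = 13
te_Catering order = (9 + 4·14 + 19)/6 = 84/6 = 14
te_AV setup = (11 + 4·13 + 27)/6 = 90/6 = 15
te_Stage build = (11 + 4·12 + 19)/6 = 78/6 = 13
te_Marketing push = (5 + 4·7 + 9)/6 = 42/6 = 7
te_Ticketing = (8 + 4·13 + 24)/6 = 84/6 = 14
te_Staff briefing = (8 + 4·10 + 24)/6 = 72/6 = 12
te_Rehearsal = (10 + 4·13 + 16)/6 = 78/6 = 13
te_Signage = (6 + 4·7 + 14)/6 = 48/6 = 8

Forward pass:
ES_Vendor contracts = 0; EF_Vendor contracts = 4
ES_Permits = 4; EF_Permits = 4+13 = 17
ES_Catering order = 4; EF_Catering order = 4+14 = 18
ES_AV setup = 4; EF_AV setup = 4+15 = 19
ES_Stage build = 19; EF_Stage build = 19+13 = 32
ES_Marketing push = 17; EF_Marketing push = 17+7 = 24
ES_Ticketing = max(EF_Catering order=18, EF_Stage build=32) = 32; EF_Ticketing = 32+14 = 46
ES_Staff briefing = max(EF_Catering order=18, EF_Stage build=32) = 32; EF_Staff briefing = 32+12 = 44
ES_Rehearsal = max(EF_Permits=17, EF_Ticketing=46) = 46; EF_Rehearsal = 46+13 = 59
ES_Signage = max(EF_Catering order=18, EF_Marketing push=24, EF_Staff briefing=44, EF_Rehearsal=59) = 59; EF_Signage = 59+8 = 67
Expected project duration μ = 67 weeks. Critical path: Vendor contracts → AV setup → Stage build → Ticketing → Rehearsal → Signage.

Backward pass:
LF_Signage = 67; LS_Signage = 67−8 = 59
LF_Rehearsal = LS_Signage = 59; LS_Rehearsal = 59−13 = 46
LF_Staff briefing = LS_Signage = 59; LS_Staff briefing = 59−12 = 47
LF_Ticketing = LS_Rehearsal = 46; LS_Ticketing = 46−14 = 32
LF_Marketing push = LS_Signage = 59; LS_Marketing push = 59−7 = 52
LF_Stage build = min(LS_Ticketing=32, LS_Staff briefing=47) = 32; LS_Stage build = 32−13 = 19
LF_AV setup = LS_Stage build = 19; LS_AV setup = 19−15 = 4
LF_Catering order = min(LS_Ticketing=32, LS_Staff briefing=47, LS_Signage=59) = 32; LS_Catering order = 32−14 = 18
LF_Permits = min(LS_Marketing push=52, LS_Rehearsal=46) = 46; LS_Permits = 46−13 = 33
LF_Vendor contracts = min(LS_Permits=33, LS_Catering order=18, LS_AV setup=4) = 4; LS_Vendor contracts = 4−4 = 0
Slack_Catering order = LS_Catering order − ES_Catering order = 18 − 4 = 14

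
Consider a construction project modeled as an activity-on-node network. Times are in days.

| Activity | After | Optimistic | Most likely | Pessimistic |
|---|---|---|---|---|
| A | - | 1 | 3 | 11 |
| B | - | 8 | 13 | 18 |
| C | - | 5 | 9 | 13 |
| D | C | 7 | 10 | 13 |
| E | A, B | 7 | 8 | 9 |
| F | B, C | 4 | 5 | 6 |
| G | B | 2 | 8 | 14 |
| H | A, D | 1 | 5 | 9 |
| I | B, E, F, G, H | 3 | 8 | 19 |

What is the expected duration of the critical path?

te_A = (1 + 4·3 + 11)/6 = 24/6 = 4
te_B = (8 + 4·13 + 18)/6 = 78/6 = 13
te_C = (5 + 4·9 + 13)/6 = 54/6 = 9
te_D = (7 + 4·10 + 13)/6 = 60/6 = 10
te_E = (7 + 4·8 + 9)/6 = 48/6 = 8
te_F = (4 + 4·5 + 6)/6 = 30/6 = 5
te_G = (2 + 4·8 + 14)/6 = 48/6 = 8
te_H = (1 + 4·5 + 9)/6 = 30/6 = 5
te_I = (3 + 4·8 + 19)/6 = 54/6 = 9

Forward pass:
ES_A = 0; EF_A = 4
ES_B = 0; EF_B = 13
ES_C = 0; EF_C = 9
ES_D = 9; EF_D = 9+10 = 19
ES_E = max(EF_A=4, EF_B=13) = 13; EF_E = 13+8 = 21
ES_F = max(EF_B=13, EF_C=9) = 13; EF_F = 13+5 = 18
ES_G = 13; EF_G = 13+8 = 21
ES_H = max(EF_A=4, EF_D=19) = 19; EF_H = 19+5 = 24
ES_I = max(EF_B=13, EF_E=21, EF_F=18, EF_G=21, EF_H=24) = 24; EF_I = 24+9 = 33
Expected project duration μ = 33 days. Critical path: C → D → H → I.

33 days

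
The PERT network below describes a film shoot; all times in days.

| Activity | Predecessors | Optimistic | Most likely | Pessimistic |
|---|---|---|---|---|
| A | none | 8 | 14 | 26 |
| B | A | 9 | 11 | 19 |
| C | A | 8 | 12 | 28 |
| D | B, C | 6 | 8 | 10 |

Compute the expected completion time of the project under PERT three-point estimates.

te_A = (8 + 4·14 + 26)/6 = 90/6 = 15
te_B = (9 + 4·11 + 19)/6 = 72/6 = 12
te_C = (8 + 4·12 + 28)/6 = 84/6 = 14
te_D = (6 + 4·8 + 10)/6 = 48/6 = 8

Forward pass:
ES_A = 0; EF_A = 15
ES_B = 15; EF_B = 15+12 = 27
ES_C = 15; EF_C = 15+14 = 29
ES_D = max(EF_B=27, EF_C=29) = 29; EF_D = 29+8 = 37
Expected project duration μ = 37 days. Critical path: A → C → D.

37 days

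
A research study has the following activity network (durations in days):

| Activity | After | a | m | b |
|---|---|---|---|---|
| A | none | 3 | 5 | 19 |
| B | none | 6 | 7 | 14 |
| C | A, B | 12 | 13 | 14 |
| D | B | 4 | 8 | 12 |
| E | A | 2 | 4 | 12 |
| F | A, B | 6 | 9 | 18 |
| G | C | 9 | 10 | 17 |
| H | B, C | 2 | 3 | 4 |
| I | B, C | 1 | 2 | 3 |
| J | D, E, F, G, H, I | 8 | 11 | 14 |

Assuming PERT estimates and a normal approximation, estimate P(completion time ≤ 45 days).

te_A = (3 + 4·5 + 19)/6 = 42/6 = 7; σ²_A = ((19−3)/6)² = 7.111
te_B = (6 + 4·7 + 14)/6 = 48/6 = 8; σ²_B = ((14−6)/6)² = 1.778
te_C = (12 + 4·13 + 14)/6 = 78/6 = 13; σ²_C = ((14−12)/6)² = 0.111
te_D = (4 + 4·8 + 12)/6 = 48/6 = 8; σ²_D = ((12−4)/6)² = 1.778
te_E = (2 + 4·4 + 12)/6 = 30/6 = 5; σ²_E = ((12−2)/6)² = 2.778
te_F = (6 + 4·9 + 18)/6 = 60/6 = 10; σ²_F = ((18−6)/6)² = 4.000
te_G = (9 + 4·10 + 17)/6 = 66/6 = 11; σ²_G = ((17−9)/6)² = 1.778
te_H = (2 + 4·3 + 4)/6 = 18/6 = 3; σ²_H = ((4−2)/6)² = 0.111
te_I = (1 + 4·2 + 3)/6 = 12/6 = 2; σ²_I = ((3−1)/6)² = 0.111
te_J = (8 + 4·11 + 14)/6 = 66/6 = 11; σ²_J = ((14−8)/6)² = 1.000

Forward pass:
ES_A = 0; EF_A = 7
ES_B = 0; EF_B = 8
ES_C = max(EF_A=7, EF_B=8) = 8; EF_C = 8+13 = 21
ES_D = 8; EF_D = 8+8 = 16
ES_E = 7; EF_E = 7+5 = 12
ES_F = max(EF_A=7, EF_B=8) = 8; EF_F = 8+10 = 18
ES_G = 21; EF_G = 21+11 = 32
ES_H = max(EF_B=8, EF_C=21) = 21; EF_H = 21+3 = 24
ES_I = max(EF_B=8, EF_C=21) = 21; EF_I = 21+2 = 23
ES_J = max(EF_D=16, EF_E=12, EF_F=18, EF_G=32, EF_H=24, EF_I=23) = 32; EF_J = 32+11 = 43
Expected project duration μ = 43 days. Critical path: B → C → G → J.

Variance along critical path = 1.778 + 0.111 + 1.778 + 1.000 = 4.667; σ = √4.667 = 2.160 days.
Z = (45 − 43) / 2.160 = 0.926
P(T ≤ 45) = Φ(0.926) ≈ 0.823

0.823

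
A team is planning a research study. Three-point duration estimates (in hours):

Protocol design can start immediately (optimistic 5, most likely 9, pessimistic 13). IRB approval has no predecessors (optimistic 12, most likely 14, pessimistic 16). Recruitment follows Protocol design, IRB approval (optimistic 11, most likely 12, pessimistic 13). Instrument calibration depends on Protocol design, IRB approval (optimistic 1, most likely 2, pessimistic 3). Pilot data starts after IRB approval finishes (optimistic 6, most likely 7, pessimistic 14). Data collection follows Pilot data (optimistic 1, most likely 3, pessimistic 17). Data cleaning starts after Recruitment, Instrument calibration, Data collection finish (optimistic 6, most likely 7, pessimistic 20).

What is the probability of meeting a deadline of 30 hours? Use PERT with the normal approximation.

te_Protocol design = (5 + 4·9 + 13)/6 = 54/6 = 9; σ²_Protocol design = ((13−5)/6)² = 1.778
te_IRB approval = (12 + 4·14 + 16)/6 = 84/6 = 14; σ²_IRB approval = ((16−12)/6)² = 0.444
te_Recruitment = (11 + 4·12 + 13)/6 = 72/6 = 12; σ²_Recruitment = ((13−11)/6)² = 0.111
te_Instrument calibration = (1 + 4·2 + 3)/6 = 12/6 = 2; σ²_Instrument calibration = ((3−1)/6)² = 0.111
te_Pilot data = (6 + 4·7 + 14)/6 = 48/6 = 8; σ²_Pilot data = ((14−6)/6)² = 1.778
te_Data collection = (1 + 4·3 + 17)/6 = 30/6 = 5; σ²_Data collection = ((17−1)/6)² = 7.111
te_Data cleaning = (6 + 4·7 + 20)/6 = 54/6 = 9; σ²_Data cleaning = ((20−6)/6)² = 5.444

Forward pass:
ES_Protocol design = 0; EF_Protocol design = 9
ES_IRB approval = 0; EF_IRB approval = 14
ES_Recruitment = max(EF_Protocol design=9, EF_IRB approval=14) = 14; EF_Recruitment = 14+12 = 26
ES_Instrument calibration = max(EF_Protocol design=9, EF_IRB approval=14) = 14; EF_Instrument calibration = 14+2 = 16
ES_Pilot data = 14; EF_Pilot data = 14+8 = 22
ES_Data collection = 22; EF_Data collection = 22+5 = 27
ES_Data cleaning = max(EF_Recruitment=26, EF_Instrument calibration=16, EF_Data collection=27) = 27; EF_Data cleaning = 27+9 = 36
Expected project duration μ = 36 hours. Critical path: IRB approval → Pilot data → Data collection → Data cleaning.

Variance along critical path = 0.444 + 1.778 + 7.111 + 5.444 = 14.778; σ = √14.778 = 3.844 hours.
Z = (30 − 36) / 3.844 = -1.561
P(T ≤ 30) = Φ(-1.561) ≈ 0.059

0.059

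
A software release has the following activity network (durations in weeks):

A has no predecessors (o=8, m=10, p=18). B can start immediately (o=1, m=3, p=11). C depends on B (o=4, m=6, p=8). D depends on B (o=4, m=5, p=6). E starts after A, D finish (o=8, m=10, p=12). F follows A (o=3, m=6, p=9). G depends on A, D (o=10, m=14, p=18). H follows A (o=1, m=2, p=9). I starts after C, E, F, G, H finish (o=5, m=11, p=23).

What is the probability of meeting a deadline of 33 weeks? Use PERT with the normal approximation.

te_A = (8 + 4·10 + 18)/6 = 66/6 = 11; σ²_A = ((18−8)/6)² = 2.778
te_B = (1 + 4·3 + 11)/6 = 24/6 = 4; σ²_B = ((11−1)/6)² = 2.778
te_C = (4 + 4·6 + 8)/6 = 36/6 = 6; σ²_C = ((8−4)/6)² = 0.444
te_D = (4 + 4·5 + 6)/6 = 30/6 = 5; σ²_D = ((6−4)/6)² = 0.111
te_E = (8 + 4·10 + 12)/6 = 60/6 = 10; σ²_E = ((12−8)/6)² = 0.444
te_F = (3 + 4·6 + 9)/6 = 36/6 = 6; σ²_F = ((9−3)/6)² = 1.000
te_G = (10 + 4·14 + 18)/6 = 84/6 = 14; σ²_G = ((18−10)/6)² = 1.778
te_H = (1 + 4·2 + 9)/6 = 18/6 = 3; σ²_H = ((9−1)/6)² = 1.778
te_I = (5 + 4·11 + 23)/6 = 72/6 = 12; σ²_I = ((23−5)/6)² = 9.000

Forward pass:
ES_A = 0; EF_A = 11
ES_B = 0; EF_B = 4
ES_C = 4; EF_C = 4+6 = 10
ES_D = 4; EF_D = 4+5 = 9
ES_E = max(EF_A=11, EF_D=9) = 11; EF_E = 11+10 = 21
ES_F = 11; EF_F = 11+6 = 17
ES_G = max(EF_A=11, EF_D=9) = 11; EF_G = 11+14 = 25
ES_H = 11; EF_H = 11+3 = 14
ES_I = max(EF_C=10, EF_E=21, EF_F=17, EF_G=25, EF_H=14) = 25; EF_I = 25+12 = 37
Expected project duration μ = 37 weeks. Critical path: A → G → I.

Variance along critical path = 2.778 + 1.778 + 9.000 = 13.556; σ = √13.556 = 3.682 weeks.
Z = (33 − 37) / 3.682 = -1.086
P(T ≤ 33) = Φ(-1.086) ≈ 0.139

0.139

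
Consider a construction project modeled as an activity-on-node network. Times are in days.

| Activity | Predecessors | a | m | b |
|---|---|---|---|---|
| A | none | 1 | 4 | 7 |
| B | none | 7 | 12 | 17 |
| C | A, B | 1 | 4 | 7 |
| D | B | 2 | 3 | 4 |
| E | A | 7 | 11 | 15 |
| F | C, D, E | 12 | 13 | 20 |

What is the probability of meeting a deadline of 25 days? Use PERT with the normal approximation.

0.017

te_A = (1 + 4·4 + 7)/6 = 24/6 = 4; σ²_A = ((7−1)/6)² = 1.000
te_B = (7 + 4·12 + 17)/6 = 72/6 = 12; σ²_B = ((17−7)/6)² = 2.778
te_C = (1 + 4·4 + 7)/6 = 24/6 = 4; σ²_C = ((7−1)/6)² = 1.000
te_D = (2 + 4·3 + 4)/6 = 18/6 = 3; σ²_D = ((4−2)/6)² = 0.111
te_E = (7 + 4·11 + 15)/6 = 66/6 = 11; σ²_E = ((15−7)/6)² = 1.778
te_F = (12 + 4·13 + 20)/6 = 84/6 = 14; σ²_F = ((20−12)/6)² = 1.778

Forward pass:
ES_A = 0; EF_A = 4
ES_B = 0; EF_B = 12
ES_C = max(EF_A=4, EF_B=12) = 12; EF_C = 12+4 = 16
ES_D = 12; EF_D = 12+3 = 15
ES_E = 4; EF_E = 4+11 = 15
ES_F = max(EF_C=16, EF_D=15, EF_E=15) = 16; EF_F = 16+14 = 30
Expected project duration μ = 30 days. Critical path: B → C → F.

Variance along critical path = 2.778 + 1.000 + 1.778 = 5.556; σ = √5.556 = 2.357 days.
Z = (25 − 30) / 2.357 = -2.121
P(T ≤ 25) = Φ(-2.121) ≈ 0.017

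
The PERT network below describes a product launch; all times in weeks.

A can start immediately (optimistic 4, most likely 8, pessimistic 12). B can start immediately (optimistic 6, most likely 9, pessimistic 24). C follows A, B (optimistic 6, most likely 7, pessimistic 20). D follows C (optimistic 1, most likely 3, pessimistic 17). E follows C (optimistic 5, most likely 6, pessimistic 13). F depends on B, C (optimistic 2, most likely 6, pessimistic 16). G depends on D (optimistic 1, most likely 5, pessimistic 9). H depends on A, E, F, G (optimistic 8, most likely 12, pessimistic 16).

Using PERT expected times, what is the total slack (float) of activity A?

3 weeks

te_A = (4 + 4·8 + 12)/6 = 48/6 = 8
te_B = (6 + 4·9 + 24)/6 = 66/6 = 11
te_C = (6 + 4·7 + 20)/6 = 54/6 = 9
te_D = (1 + 4·3 + 17)/6 = 30/6 = 5
te_E = (5 + 4·6 + 13)/6 = 42/6 = 7
te_F = (2 + 4·6 + 16)/6 = 42/6 = 7
te_G = (1 + 4·5 + 9)/6 = 30/6 = 5
te_H = (8 + 4·12 + 16)/6 = 72/6 = 12

Forward pass:
ES_A = 0; EF_A = 8
ES_B = 0; EF_B = 11
ES_C = max(EF_A=8, EF_B=11) = 11; EF_C = 11+9 = 20
ES_D = 20; EF_D = 20+5 = 25
ES_E = 20; EF_E = 20+7 = 27
ES_F = max(EF_B=11, EF_C=20) = 20; EF_F = 20+7 = 27
ES_G = 25; EF_G = 25+5 = 30
ES_H = max(EF_A=8, EF_E=27, EF_F=27, EF_G=30) = 30; EF_H = 30+12 = 42
Expected project duration μ = 42 weeks. Critical path: B → C → D → G → H.

Backward pass:
LF_H = 42; LS_H = 42−12 = 30
LF_G = LS_H = 30; LS_G = 30−5 = 25
LF_F = LS_H = 30; LS_F = 30−7 = 23
LF_E = LS_H = 30; LS_E = 30−7 = 23
LF_D = LS_G = 25; LS_D = 25−5 = 20
LF_C = min(LS_D=20, LS_E=23, LS_F=23) = 20; LS_C = 20−9 = 11
LF_B = min(LS_C=11, LS_F=23) = 11; LS_B = 11−11 = 0
LF_A = min(LS_C=11, LS_H=30) = 11; LS_A = 11−8 = 3
Slack_A = LS_A − ES_A = 3 − 0 = 3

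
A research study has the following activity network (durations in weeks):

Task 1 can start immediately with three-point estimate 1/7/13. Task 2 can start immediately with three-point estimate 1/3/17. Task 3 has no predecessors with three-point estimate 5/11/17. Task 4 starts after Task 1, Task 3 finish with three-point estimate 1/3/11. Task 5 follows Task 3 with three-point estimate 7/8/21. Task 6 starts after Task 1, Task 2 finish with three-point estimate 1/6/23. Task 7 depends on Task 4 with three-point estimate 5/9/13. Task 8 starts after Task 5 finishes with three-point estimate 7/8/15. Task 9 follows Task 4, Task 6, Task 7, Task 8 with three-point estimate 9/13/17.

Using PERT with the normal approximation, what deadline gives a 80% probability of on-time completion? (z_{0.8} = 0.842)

46.0 weeks

te_Task 1 = (1 + 4·7 + 13)/6 = 42/6 = 7; σ²_Task 1 = ((13−1)/6)² = 4.000
te_Task 2 = (1 + 4·3 + 17)/6 = 30/6 = 5; σ²_Task 2 = ((17−1)/6)² = 7.111
te_Task 3 = (5 + 4·11 + 17)/6 = 66/6 = 11; σ²_Task 3 = ((17−5)/6)² = 4.000
te_Task 4 = (1 + 4·3 + 11)/6 = 24/6 = 4; σ²_Task 4 = ((11−1)/6)² = 2.778
te_Task 5 = (7 + 4·8 + 21)/6 = 60/6 = 10; σ²_Task 5 = ((21−7)/6)² = 5.444
te_Task 6 = (1 + 4·6 + 23)/6 = 48/6 = 8; σ²_Task 6 = ((23−1)/6)² = 13.444
te_Task 7 = (5 + 4·9 + 13)/6 = 54/6 = 9; σ²_Task 7 = ((13−5)/6)² = 1.778
te_Task 8 = (7 + 4·8 + 15)/6 = 54/6 = 9; σ²_Task 8 = ((15−7)/6)² = 1.778
te_Task 9 = (9 + 4·13 + 17)/6 = 78/6 = 13; σ²_Task 9 = ((17−9)/6)² = 1.778

Forward pass:
ES_Task 1 = 0; EF_Task 1 = 7
ES_Task 2 = 0; EF_Task 2 = 5
ES_Task 3 = 0; EF_Task 3 = 11
ES_Task 4 = max(EF_Task 1=7, EF_Task 3=11) = 11; EF_Task 4 = 11+4 = 15
ES_Task 5 = 11; EF_Task 5 = 11+10 = 21
ES_Task 6 = max(EF_Task 1=7, EF_Task 2=5) = 7; EF_Task 6 = 7+8 = 15
ES_Task 7 = 15; EF_Task 7 = 15+9 = 24
ES_Task 8 = 21; EF_Task 8 = 21+9 = 30
ES_Task 9 = max(EF_Task 4=15, EF_Task 6=15, EF_Task 7=24, EF_Task 8=30) = 30; EF_Task 9 = 30+13 = 43
Expected project duration μ = 43 weeks. Critical path: Task 3 → Task 5 → Task 8 → Task 9.

Variance along critical path = 4.000 + 5.444 + 1.778 + 1.778 = 13.000; σ = 3.606 weeks.
D = μ + z·σ = 43 + 0.842·3.606 = 46.0 weeks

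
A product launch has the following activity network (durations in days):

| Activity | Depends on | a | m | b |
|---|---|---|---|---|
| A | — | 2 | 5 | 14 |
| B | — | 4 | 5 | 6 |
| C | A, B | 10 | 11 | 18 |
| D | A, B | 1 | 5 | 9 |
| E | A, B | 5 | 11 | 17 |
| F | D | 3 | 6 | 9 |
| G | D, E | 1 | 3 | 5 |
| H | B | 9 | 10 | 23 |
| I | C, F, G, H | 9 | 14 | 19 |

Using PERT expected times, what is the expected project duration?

34 days

te_A = (2 + 4·5 + 14)/6 = 36/6 = 6
te_B = (4 + 4·5 + 6)/6 = 30/6 = 5
te_C = (10 + 4·11 + 18)/6 = 72/6 = 12
te_D = (1 + 4·5 + 9)/6 = 30/6 = 5
te_E = (5 + 4·11 + 17)/6 = 66/6 = 11
te_F = (3 + 4·6 + 9)/6 = 36/6 = 6
te_G = (1 + 4·3 + 5)/6 = 18/6 = 3
te_H = (9 + 4·10 + 23)/6 = 72/6 = 12
te_I = (9 + 4·14 + 19)/6 = 84/6 = 14

Forward pass:
ES_A = 0; EF_A = 6
ES_B = 0; EF_B = 5
ES_C = max(EF_A=6, EF_B=5) = 6; EF_C = 6+12 = 18
ES_D = max(EF_A=6, EF_B=5) = 6; EF_D = 6+5 = 11
ES_E = max(EF_A=6, EF_B=5) = 6; EF_E = 6+11 = 17
ES_F = 11; EF_F = 11+6 = 17
ES_G = max(EF_D=11, EF_E=17) = 17; EF_G = 17+3 = 20
ES_H = 5; EF_H = 5+12 = 17
ES_I = max(EF_C=18, EF_F=17, EF_G=20, EF_H=17) = 20; EF_I = 20+14 = 34
Expected project duration μ = 34 days. Critical path: A → E → G → I.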